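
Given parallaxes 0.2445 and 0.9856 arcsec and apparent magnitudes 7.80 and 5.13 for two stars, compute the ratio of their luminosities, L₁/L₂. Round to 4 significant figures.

d₁ = 1/p₁ = 1/0.2445″ = 4.09 pc; d₂ = 1/p₂ = 1/0.9856″ = 1.0146 pc.
M₁ = m₁ − 5 log₁₀ d₁ + 5 = 7.80 − 3.0586 + 5 = 9.7414.
M₂ = 5.13 − 0.0315 + 5 = 10.0985.
L₁/L₂ = 10^(0.4(M₂ − M₁)) = 10^(0.4 × 0.3571) = 10^0.14284 = 1.3894.

L₁/L₂ = 1.389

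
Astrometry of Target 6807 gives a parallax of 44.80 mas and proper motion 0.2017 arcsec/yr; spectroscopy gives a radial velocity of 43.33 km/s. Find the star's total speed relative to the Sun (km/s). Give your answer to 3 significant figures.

d = 1/p = 1/0.04480″ = 22.321 pc.
v_t = 4.740 μ d = 4.740 × 0.2017 × 22.321 = 21.34 km/s.
v = √(v_r² + v_t²) = √(43.33² + 21.34²) = √2332.88 = 48.3 km/s.

48.3 km/s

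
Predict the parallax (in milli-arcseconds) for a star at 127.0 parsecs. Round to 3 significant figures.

7.87 mas

p = 1/d = 1/127 = 0.007874 arcsec.
= 0.007874 × 1000 = 7.874 mas.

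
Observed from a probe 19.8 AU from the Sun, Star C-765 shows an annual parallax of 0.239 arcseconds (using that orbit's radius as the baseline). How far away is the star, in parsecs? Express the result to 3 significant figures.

With baseline B (in AU) and parallax p (in arcsec), d = B/p parsecs.
d = 19.8 / 0.239 = 82.845 pc.

82.8 pc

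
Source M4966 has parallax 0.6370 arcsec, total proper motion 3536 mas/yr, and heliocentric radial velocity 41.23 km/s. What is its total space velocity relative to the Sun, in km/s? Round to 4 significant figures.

d = 1/p = 1/0.6370″ = 1.5699 pc.
μ = 3536 mas/yr = 3.536 ″/yr.
v_t = 4.740 μ d = 4.740 × 3.536 × 1.5699 = 26.313 km/s.
v = √(v_r² + v_t²) = √(41.23² + 26.313²) = √2392.29 = 48.911 km/s.

48.91 km/s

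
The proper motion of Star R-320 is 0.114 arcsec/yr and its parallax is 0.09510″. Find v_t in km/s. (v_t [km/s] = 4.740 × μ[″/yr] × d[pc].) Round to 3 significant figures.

d = 1/p = 1/0.09510″ = 10.515 pc.
v_t = 4.74 × μ × d = 4.74 × 0.114 × 10.515 = 5.6819 km/s.

5.68 km/s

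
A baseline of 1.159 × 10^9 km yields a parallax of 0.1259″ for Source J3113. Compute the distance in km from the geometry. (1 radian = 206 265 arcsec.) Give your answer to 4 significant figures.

θ = 0.1259″ = 0.1259/206265 = 6.1038 × 10^-7 rad.
d = B/θ = (1.159 × 10^9) / (6.1038 × 10^-7) = 1.8988 × 10^15 km.

1.899 × 10^15 km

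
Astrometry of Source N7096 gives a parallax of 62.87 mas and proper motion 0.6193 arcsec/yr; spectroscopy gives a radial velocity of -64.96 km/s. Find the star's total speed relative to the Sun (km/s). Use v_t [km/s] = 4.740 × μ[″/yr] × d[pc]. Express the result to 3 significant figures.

80.0 km/s

d = 1/p = 1/0.06287″ = 15.906 pc.
v_t = 4.740 μ d = 4.740 × 0.6193 × 15.906 = 46.692 km/s.
v = √(v_r² + v_t²) = √((-64.96)² + 46.692²) = √6399.94 = 80 km/s.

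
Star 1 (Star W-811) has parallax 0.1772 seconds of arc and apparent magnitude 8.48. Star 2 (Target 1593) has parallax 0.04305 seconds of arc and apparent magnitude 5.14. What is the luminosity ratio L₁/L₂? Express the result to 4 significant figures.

L₁/L₂ = 0.002723

d₁ = 1/p₁ = 1/0.1772″ = 5.6433 pc; d₂ = 1/p₂ = 1/0.04305″ = 23.229 pc.
M₁ = m₁ − 5 log₁₀ d₁ + 5 = 8.48 − 3.7577 + 5 = 9.7223.
M₂ = 5.14 − 6.8302 + 5 = 3.3098.
L₁/L₂ = 10^(0.4(M₂ − M₁)) = 10^(0.4 × (-6.4125)) = 10^(-2.56500) = 0.0027227.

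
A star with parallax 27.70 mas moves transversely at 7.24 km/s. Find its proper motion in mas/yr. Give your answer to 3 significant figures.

d = 1/p = 1/0.02770″ = 36.101 pc.
μ = v_t / (4.74 d) = 7.24 / (4.74 × 36.101) = 7.24 / 171.12 = 0.042309 ″/yr = 42.309 mas/yr.

42.3 mas/yr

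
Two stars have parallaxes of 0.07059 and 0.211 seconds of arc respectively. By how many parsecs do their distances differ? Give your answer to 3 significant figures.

d_A = 1/0.07059″ = 14.166 pc; d_B = 1/0.2110″ = 4.7393 pc.
|d_B − d_A| = |4.7393 − 14.166| = 9.4267 pc.

9.43 pc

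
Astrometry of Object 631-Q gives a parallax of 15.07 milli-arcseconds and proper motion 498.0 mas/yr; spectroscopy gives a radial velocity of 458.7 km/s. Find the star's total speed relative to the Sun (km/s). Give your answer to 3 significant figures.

d = 1/p = 1/0.01507″ = 66.357 pc.
μ = 498.0 mas/yr = 0.4980 ″/yr.
v_t = 4.740 μ d = 4.740 × 0.4980 × 66.357 = 156.64 km/s.
v = √(v_r² + v_t²) = √(458.7² + 156.64²) = √234942 = 484.71 km/s.

485 km/s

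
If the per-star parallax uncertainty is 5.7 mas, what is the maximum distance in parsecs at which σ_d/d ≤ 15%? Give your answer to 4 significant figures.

26.32 pc

σ_d/d = σ_p/p, so the condition is σ_p/p ≤ 0.15, i.e. p ≥ σ_p/0.15.
p_min = 5.7/0.15 = 38 mas = 0.038 arcsec.
d_max = 1/p_min = 1/0.038 = 26.316 pc.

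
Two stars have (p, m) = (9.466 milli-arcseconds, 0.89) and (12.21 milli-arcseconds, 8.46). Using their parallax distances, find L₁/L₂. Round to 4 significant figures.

d₁ = 1/p₁ = 1/0.009466″ = 105.64 pc; d₂ = 1/p₂ = 1/0.01221″ = 81.9 pc.
M₁ = m₁ − 5 log₁₀ d₁ + 5 = 0.89 − 10.1191 + 5 = -4.2291.
M₂ = 8.46 − 9.5664 + 5 = 3.8936.
L₁/L₂ = 10^(0.4(M₂ − M₁)) = 10^(0.4 × 8.1227) = 10^3.24908 = 1774.5.

L₁/L₂ = 1775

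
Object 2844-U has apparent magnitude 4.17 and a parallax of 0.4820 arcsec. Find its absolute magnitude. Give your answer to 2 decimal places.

M = 7.59

d = 1/p = 1/0.4820″ = 2.0747 pc.
m − M = 5 log₁₀(2.0747) − 5 = 1.5848 − 5 = -3.4152.
M = m − (m − M) = 4.17 − (-3.4152) = 7.59.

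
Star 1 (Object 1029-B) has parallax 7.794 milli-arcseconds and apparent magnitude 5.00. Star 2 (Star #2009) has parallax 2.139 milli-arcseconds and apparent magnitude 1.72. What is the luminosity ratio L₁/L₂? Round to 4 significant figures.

L₁/L₂ = 0.003672

d₁ = 1/p₁ = 1/0.007794″ = 128.3 pc; d₂ = 1/p₂ = 1/0.002139″ = 467.51 pc.
M₁ = m₁ − 5 log₁₀ d₁ + 5 = 5.00 − 10.5411 + 5 = -0.5411.
M₂ = 1.72 − 13.3490 + 5 = -6.6290.
L₁/L₂ = 10^(0.4(M₂ − M₁)) = 10^(0.4 × (-6.0879)) = 10^(-2.43516) = 0.0036715.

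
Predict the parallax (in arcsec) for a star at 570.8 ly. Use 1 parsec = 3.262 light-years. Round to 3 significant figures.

0.00571 arcsec

d = 570.8 ly ÷ 3.262 = 174.98 pc.
p = 1/d = 1/174.98 = 0.0057149 arcsec.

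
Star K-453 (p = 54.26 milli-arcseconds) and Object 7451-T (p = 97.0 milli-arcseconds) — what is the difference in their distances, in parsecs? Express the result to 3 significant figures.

d_A = 1/0.05426″ = 18.43 pc; d_B = 1/0.09700″ = 10.309 pc.
|d_B − d_A| = |10.309 − 18.43| = 8.121 pc.

8.12 pc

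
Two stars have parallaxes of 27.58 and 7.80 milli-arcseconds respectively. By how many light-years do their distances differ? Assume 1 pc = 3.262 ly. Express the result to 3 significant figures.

300 ly

d_A = 1/0.02758″ = 36.258 pc; d_B = 1/0.007800″ = 128.21 pc.
|d_B − d_A| = |128.21 − 36.258| = 91.952 pc = 91.952 × 3.262 ly = 299.95 ly.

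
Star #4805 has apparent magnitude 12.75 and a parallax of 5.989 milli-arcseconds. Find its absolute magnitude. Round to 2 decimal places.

M = 6.64

d = 1/p = 1/0.005989″ = 166.97 pc.
m − M = 5 log₁₀(166.97) − 5 = 11.1132 − 5 = 6.1132.
M = m − (m − M) = 12.75 − 6.1132 = 6.64.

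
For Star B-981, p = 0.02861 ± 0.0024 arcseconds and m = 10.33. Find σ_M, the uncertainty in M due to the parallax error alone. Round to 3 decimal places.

M = m − 5 log₁₀ d + 5 = m + 5 log₁₀ p + 5, so ∂M/∂p = 5/(p ln 10).
σ_M = (5/ln 10) · (σ_p/p) = 2.1715 × 0.0024/0.02861 = 2.1715 × 0.083887 = 0.18216.

σ_M = 0.182 mag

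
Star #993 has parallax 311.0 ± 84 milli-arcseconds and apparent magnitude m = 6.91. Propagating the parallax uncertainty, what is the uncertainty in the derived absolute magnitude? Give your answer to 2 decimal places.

M = m − 5 log₁₀ d + 5 = m + 5 log₁₀ p + 5, so ∂M/∂p = 5/(p ln 10).
σ_M = (5/ln 10) · (σ_p/p) = 2.1715 × 84/311.0 = 2.1715 × 0.2701 = 0.58652.

σ_M = 0.59 mag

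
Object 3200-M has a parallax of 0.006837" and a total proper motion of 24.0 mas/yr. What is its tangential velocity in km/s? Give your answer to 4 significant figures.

16.64 km/s

d = 1/p = 1/0.006837″ = 146.26 pc.
μ = 24.0 mas/yr = 0.0240 ″/yr.
v_t = 4.74 × μ × d = 4.74 × 0.0240 × 146.26 = 16.639 km/s.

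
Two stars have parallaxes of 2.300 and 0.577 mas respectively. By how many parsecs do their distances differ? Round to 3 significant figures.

1300 pc

d_A = 1/0.002300″ = 434.78 pc; d_B = 1/0.0005770″ = 1733.1 pc.
|d_B − d_A| = |1733.1 − 434.78| = 1298.3 pc.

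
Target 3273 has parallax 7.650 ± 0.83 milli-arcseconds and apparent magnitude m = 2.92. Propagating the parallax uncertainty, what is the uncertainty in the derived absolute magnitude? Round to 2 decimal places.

M = m − 5 log₁₀ d + 5 = m + 5 log₁₀ p + 5, so ∂M/∂p = 5/(p ln 10).
σ_M = (5/ln 10) · (σ_p/p) = 2.1715 × 0.83/7.650 = 2.1715 × 0.1085 = 0.23561.

σ_M = 0.24 mag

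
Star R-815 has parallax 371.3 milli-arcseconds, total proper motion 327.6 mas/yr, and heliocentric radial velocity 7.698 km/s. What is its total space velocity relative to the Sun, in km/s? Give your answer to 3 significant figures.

d = 1/p = 1/0.3713″ = 2.6932 pc.
μ = 327.6 mas/yr = 0.3276 ″/yr.
v_t = 4.740 μ d = 4.740 × 0.3276 × 2.6932 = 4.1821 km/s.
v = √(v_r² + v_t²) = √(7.698² + 4.1821²) = √76.7492 = 8.7607 km/s.

8.76 km/s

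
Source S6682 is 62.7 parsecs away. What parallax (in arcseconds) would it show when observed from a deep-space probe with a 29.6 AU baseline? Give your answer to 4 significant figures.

p (arcsec) = B (AU) / d (pc).
p = 29.6 / 62.7 = 0.47209 arcsec.

0.4721 arcsec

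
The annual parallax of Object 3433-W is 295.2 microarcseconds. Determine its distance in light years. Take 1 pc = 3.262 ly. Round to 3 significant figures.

p = 295.2 microarcseconds = 0.0002952 arcsec.
d = 1/p = 1/0.0002952 = 3387.5 pc.
In light-years: 3387.5 × 3.262 = 11050 ly.

11100 light years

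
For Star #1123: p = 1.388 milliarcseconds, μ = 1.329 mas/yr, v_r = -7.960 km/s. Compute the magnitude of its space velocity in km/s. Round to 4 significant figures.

d = 1/p = 1/0.001388″ = 720.46 pc.
μ = 1.329 mas/yr = 0.001329 ″/yr.
v_t = 4.740 μ d = 4.740 × 0.001329 × 720.46 = 4.5385 km/s.
v = √(v_r² + v_t²) = √((-7.960)² + 4.5385²) = √83.9596 = 9.1629 km/s.

9.163 km/s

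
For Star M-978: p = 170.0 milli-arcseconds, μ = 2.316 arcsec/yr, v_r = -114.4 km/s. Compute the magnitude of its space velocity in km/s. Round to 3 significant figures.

d = 1/p = 1/0.1700″ = 5.8824 pc.
v_t = 4.740 μ d = 4.740 × 2.316 × 5.8824 = 64.576 km/s.
v = √(v_r² + v_t²) = √((-114.4)² + 64.576²) = √17257.4 = 131.37 km/s.

131 km/s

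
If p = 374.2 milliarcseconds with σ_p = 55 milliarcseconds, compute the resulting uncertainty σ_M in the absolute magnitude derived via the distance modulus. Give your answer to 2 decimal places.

σ_M = 0.32 mag

M = m − 5 log₁₀ d + 5 = m + 5 log₁₀ p + 5, so ∂M/∂p = 5/(p ln 10).
σ_M = (5/ln 10) · (σ_p/p) = 2.1715 × 55/374.2 = 2.1715 × 0.14698 = 0.31917.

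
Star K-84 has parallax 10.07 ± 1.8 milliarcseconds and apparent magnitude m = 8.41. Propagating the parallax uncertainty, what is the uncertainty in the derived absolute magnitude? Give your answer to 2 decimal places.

σ_M = 0.39 mag

M = m − 5 log₁₀ d + 5 = m + 5 log₁₀ p + 5, so ∂M/∂p = 5/(p ln 10).
σ_M = (5/ln 10) · (σ_p/p) = 2.1715 × 1.8/10.07 = 2.1715 × 0.17875 = 0.38816.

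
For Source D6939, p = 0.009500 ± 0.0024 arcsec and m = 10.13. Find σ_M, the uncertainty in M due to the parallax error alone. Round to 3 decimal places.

M = m − 5 log₁₀ d + 5 = m + 5 log₁₀ p + 5, so ∂M/∂p = 5/(p ln 10).
σ_M = (5/ln 10) · (σ_p/p) = 2.1715 × 0.0024/0.009500 = 2.1715 × 0.25263 = 0.54859.

σ_M = 0.549 mag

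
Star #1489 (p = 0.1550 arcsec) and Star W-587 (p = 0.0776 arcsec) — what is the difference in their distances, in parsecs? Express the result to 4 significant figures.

6.435 pc

d_A = 1/0.1550″ = 6.4516 pc; d_B = 1/0.07760″ = 12.887 pc.
|d_B − d_A| = |12.887 − 6.4516| = 6.4354 pc.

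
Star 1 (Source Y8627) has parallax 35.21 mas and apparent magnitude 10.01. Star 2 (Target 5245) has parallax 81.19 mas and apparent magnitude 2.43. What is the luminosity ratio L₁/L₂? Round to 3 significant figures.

d₁ = 1/p₁ = 1/0.03521″ = 28.401 pc; d₂ = 1/p₂ = 1/0.08119″ = 12.317 pc.
M₁ = m₁ − 5 log₁₀ d₁ + 5 = 10.01 − 7.2667 + 5 = 7.7433.
M₂ = 2.43 − 5.4525 + 5 = 1.9775.
L₁/L₂ = 10^(0.4(M₂ − M₁)) = 10^(0.4 × (-5.7658)) = 10^(-2.30632) = 0.0049395.

L₁/L₂ = 0.00494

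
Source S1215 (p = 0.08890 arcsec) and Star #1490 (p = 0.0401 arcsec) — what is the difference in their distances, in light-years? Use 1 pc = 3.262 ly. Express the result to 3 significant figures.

44.7 ly

d_A = 1/0.08890″ = 11.249 pc; d_B = 1/0.04010″ = 24.938 pc.
|d_B − d_A| = |24.938 − 11.249| = 13.689 pc = 13.689 × 3.262 ly = 44.654 ly.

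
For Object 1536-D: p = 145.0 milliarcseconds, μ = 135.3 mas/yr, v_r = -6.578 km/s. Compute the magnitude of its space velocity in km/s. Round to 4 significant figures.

d = 1/p = 1/0.1450″ = 6.8966 pc.
μ = 135.3 mas/yr = 0.1353 ″/yr.
v_t = 4.740 μ d = 4.740 × 0.1353 × 6.8966 = 4.4229 km/s.
v = √(v_r² + v_t²) = √((-6.578)² + 4.4229²) = √62.8321 = 7.9267 km/s.

7.927 km/s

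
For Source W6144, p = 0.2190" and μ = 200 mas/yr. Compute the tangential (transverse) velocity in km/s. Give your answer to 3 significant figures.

d = 1/p = 1/0.2190″ = 4.5662 pc.
μ = 200 mas/yr = 0.200 ″/yr.
v_t = 4.74 × μ × d = 4.74 × 0.200 × 4.5662 = 4.3288 km/s.

4.33 km/s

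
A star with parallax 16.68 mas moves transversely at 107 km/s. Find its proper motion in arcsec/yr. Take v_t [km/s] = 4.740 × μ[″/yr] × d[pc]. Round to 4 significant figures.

0.3765 arcsec/yr

d = 1/p = 1/0.01668″ = 59.952 pc.
μ = v_t / (4.74 d) = 107 / (4.74 × 59.952) = 107 / 284.17 = 0.37654 ″/yr.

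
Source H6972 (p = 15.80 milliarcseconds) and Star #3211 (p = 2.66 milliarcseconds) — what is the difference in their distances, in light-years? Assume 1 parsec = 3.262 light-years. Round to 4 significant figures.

d_A = 1/0.01580″ = 63.291 pc; d_B = 1/0.002660″ = 375.94 pc.
|d_B − d_A| = |375.94 − 63.291| = 312.65 pc = 312.65 × 3.262 ly = 1019.9 ly.

1020 ly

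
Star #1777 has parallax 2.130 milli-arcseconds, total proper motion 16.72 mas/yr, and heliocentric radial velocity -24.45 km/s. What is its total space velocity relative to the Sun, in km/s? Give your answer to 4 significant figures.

44.52 km/s

d = 1/p = 1/0.002130″ = 469.48 pc.
μ = 16.72 mas/yr = 0.01672 ″/yr.
v_t = 4.740 μ d = 4.740 × 0.01672 × 469.48 = 37.208 km/s.
v = √(v_r² + v_t²) = √((-24.45)² + 37.208²) = √1982.24 = 44.522 km/s.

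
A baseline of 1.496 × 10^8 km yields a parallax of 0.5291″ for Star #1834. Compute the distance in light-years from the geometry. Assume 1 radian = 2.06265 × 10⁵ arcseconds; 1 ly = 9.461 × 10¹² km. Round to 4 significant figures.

θ = 0.5291″ = 0.5291/206265 = 2.5651 × 10^-6 rad.
d = B/θ = (1.496 × 10^8) / (2.5651 × 10^-6) = 5.8321 × 10^13 km = (5.8321 × 10^13) / (9.461 × 10^12) ly = 6.1644 ly.

6.164 ly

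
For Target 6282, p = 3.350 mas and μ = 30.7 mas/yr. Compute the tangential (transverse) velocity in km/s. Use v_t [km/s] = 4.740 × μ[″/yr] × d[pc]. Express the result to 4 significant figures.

43.44 km/s

d = 1/p = 1/0.003350″ = 298.51 pc.
μ = 30.7 mas/yr = 0.0307 ″/yr.
v_t = 4.74 × μ × d = 4.74 × 0.0307 × 298.51 = 43.439 km/s.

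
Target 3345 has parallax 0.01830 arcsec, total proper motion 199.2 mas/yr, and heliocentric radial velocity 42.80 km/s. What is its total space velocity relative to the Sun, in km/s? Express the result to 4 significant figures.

67.04 km/s

d = 1/p = 1/0.01830″ = 54.645 pc.
μ = 199.2 mas/yr = 0.1992 ″/yr.
v_t = 4.740 μ d = 4.740 × 0.1992 × 54.645 = 51.596 km/s.
v = √(v_r² + v_t²) = √(42.80² + 51.596²) = √4493.99 = 67.037 km/s.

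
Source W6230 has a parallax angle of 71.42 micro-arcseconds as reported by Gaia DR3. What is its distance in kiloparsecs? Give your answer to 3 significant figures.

p = 71.42 micro-arcseconds = 0.00007142 arcsec.
d = 1/p = 1/0.00007142 = 14002 pc.
= 14.002 kpc.

14.0 kpc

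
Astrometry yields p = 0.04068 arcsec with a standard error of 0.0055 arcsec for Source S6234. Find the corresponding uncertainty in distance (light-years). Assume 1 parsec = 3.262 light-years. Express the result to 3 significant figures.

d = 1/p, so σ_d = σ_p / p².
σ_d = 0.00550 / (0.04068)² = 0.00550 / 0.0016549 = 3.3235 pc = 3.3235 × 3.262 ly = 10.841 ly.

10.8 ly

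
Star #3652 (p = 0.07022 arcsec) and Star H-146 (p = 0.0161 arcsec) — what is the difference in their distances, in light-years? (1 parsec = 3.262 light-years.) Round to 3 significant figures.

d_A = 1/0.07022″ = 14.241 pc; d_B = 1/0.01610″ = 62.112 pc.
|d_B − d_A| = |62.112 − 14.241| = 47.871 pc = 47.871 × 3.262 ly = 156.16 ly.

156 ly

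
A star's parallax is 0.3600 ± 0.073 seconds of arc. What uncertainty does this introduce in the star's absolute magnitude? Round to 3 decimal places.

σ_M = 0.440 mag

M = m − 5 log₁₀ d + 5 = m + 5 log₁₀ p + 5, so ∂M/∂p = 5/(p ln 10).
σ_M = (5/ln 10) · (σ_p/p) = 2.1715 × 0.073/0.3600 = 2.1715 × 0.20278 = 0.44034.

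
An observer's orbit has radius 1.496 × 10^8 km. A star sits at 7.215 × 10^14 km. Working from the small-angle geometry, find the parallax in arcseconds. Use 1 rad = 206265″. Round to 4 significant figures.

0.04277 arcsec

θ ≈ B/d = (1.496 × 10^8) / (7.215 × 10^14) = 2.0735 × 10^-7 rad.
In arcseconds: 2.0735 × 10^-7 × 206265 = 0.042769″.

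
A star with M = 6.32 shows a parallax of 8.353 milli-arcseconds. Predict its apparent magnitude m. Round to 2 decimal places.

m = 11.71

d = 1/p = 1/0.008353″ = 119.72 pc.
m − M = 5 log₁₀ d − 5 = 5 log₁₀(119.72) − 5 = 10.3908 − 5 = 5.3908.
m = M + (m − M) = 6.32 + 5.3908 = 11.71.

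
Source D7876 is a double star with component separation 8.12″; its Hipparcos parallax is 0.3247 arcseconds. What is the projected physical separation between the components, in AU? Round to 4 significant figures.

d = 1/p = 1/0.3247″ = 3.0798 pc.
At distance d (pc), an angle of θ arcsec spans θ·d AU: s = 8.12 × 3.0798 = 25.008 AU.

25.01 AU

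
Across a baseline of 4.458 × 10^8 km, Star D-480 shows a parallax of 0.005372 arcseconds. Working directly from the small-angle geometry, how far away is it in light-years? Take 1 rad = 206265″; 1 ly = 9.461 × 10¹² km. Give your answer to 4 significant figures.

θ = 0.005372″ = 0.005372/206265 = 2.6044 × 10^-8 rad.
d = B/θ = (4.458 × 10^8) / (2.6044 × 10^-8) = 1.7117 × 10^16 km = (1.7117 × 10^16) / (9.461 × 10^12) ly = 1809.2 ly.

1809 ly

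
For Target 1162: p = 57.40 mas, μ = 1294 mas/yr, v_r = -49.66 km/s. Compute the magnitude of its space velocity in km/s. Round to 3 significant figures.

118 km/s

d = 1/p = 1/0.05740″ = 17.422 pc.
μ = 1294 mas/yr = 1.294 ″/yr.
v_t = 4.740 μ d = 4.740 × 1.294 × 17.422 = 106.86 km/s.
v = √(v_r² + v_t²) = √((-49.66)² + 106.86²) = √13885.2 = 117.84 km/s.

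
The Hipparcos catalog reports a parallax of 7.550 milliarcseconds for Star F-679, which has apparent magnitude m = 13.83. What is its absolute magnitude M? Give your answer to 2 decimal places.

M = 8.22

d = 1/p = 1/0.007550″ = 132.45 pc.
m − M = 5 log₁₀(132.45) − 5 = 10.6103 − 5 = 5.6103.
M = m − (m − M) = 13.83 − 5.6103 = 8.22.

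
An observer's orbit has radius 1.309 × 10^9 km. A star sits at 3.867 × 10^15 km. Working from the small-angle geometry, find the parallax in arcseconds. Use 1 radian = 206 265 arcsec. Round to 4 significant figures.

0.06982 arcsec

θ ≈ B/d = (1.309 × 10^9) / (3.867 × 10^15) = 3.3851 × 10^-7 rad.
In arcseconds: 3.3851 × 10^-7 × 206265 = 0.069823″.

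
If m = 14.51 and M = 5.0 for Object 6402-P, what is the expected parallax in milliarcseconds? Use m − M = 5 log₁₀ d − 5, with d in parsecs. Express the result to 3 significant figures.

1.25 mas

m − M = 14.51 − 5.0 = 9.51.
d = 10^((m−M)/5 + 1) = 10^2.902 = 797.99 pc.
p = 1/d = 1/797.99 = 0.0012531 arcsec = 1.2531 mas.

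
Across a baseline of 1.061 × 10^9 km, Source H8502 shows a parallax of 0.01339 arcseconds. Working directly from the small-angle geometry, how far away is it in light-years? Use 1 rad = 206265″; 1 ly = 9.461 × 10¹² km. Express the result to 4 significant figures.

θ = 0.01339″ = 0.01339/206265 = 6.4916 × 10^-8 rad.
d = B/θ = (1.061 × 10^9) / (6.4916 × 10^-8) = 1.6344 × 10^16 km = (1.6344 × 10^16) / (9.461 × 10^12) ly = 1727.5 ly.

1728 ly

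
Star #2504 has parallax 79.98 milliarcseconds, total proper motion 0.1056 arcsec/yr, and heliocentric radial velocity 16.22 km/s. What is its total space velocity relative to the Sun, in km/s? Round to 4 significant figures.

17.39 km/s

d = 1/p = 1/0.07998″ = 12.503 pc.
v_t = 4.740 μ d = 4.740 × 0.1056 × 12.503 = 6.2583 km/s.
v = √(v_r² + v_t²) = √(16.22² + 6.2583²) = √302.255 = 17.385 km/s.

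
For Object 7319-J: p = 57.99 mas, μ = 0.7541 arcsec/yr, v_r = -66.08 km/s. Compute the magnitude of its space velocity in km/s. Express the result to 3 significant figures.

90.4 km/s

d = 1/p = 1/0.05799″ = 17.244 pc.
v_t = 4.740 μ d = 4.740 × 0.7541 × 17.244 = 61.638 km/s.
v = √(v_r² + v_t²) = √((-66.08)² + 61.638²) = √8165.81 = 90.365 km/s.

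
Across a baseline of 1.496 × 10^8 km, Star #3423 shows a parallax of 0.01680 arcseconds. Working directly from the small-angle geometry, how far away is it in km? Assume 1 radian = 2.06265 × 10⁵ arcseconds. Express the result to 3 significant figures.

θ = 0.01680″ = 0.01680/206265 = 8.1449 × 10^-8 rad.
d = B/θ = (1.496 × 10^8) / (8.1449 × 10^-8) = 1.8367 × 10^15 km.

1.84 × 10^15 km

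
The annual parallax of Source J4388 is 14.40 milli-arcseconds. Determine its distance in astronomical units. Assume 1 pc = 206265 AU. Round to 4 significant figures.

1.432 × 10^7 AU

p = 14.40 milli-arcseconds = 0.01440 arcsec.
d = 1/p = 1/0.01440 = 69.444 pc.
In AU: 69.444 × 206265 = 1.4324 × 10^7 AU.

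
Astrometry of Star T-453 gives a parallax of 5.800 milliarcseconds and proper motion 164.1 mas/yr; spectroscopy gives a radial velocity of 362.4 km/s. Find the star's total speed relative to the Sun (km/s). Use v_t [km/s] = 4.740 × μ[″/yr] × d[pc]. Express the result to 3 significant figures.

d = 1/p = 1/0.005800″ = 172.41 pc.
μ = 164.1 mas/yr = 0.1641 ″/yr.
v_t = 4.740 μ d = 4.740 × 0.1641 × 172.41 = 134.11 km/s.
v = √(v_r² + v_t²) = √(362.4² + 134.11²) = √149319 = 386.42 km/s.

386 km/s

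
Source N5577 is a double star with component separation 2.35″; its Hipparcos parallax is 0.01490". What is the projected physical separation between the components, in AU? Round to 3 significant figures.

158 AU

d = 1/p = 1/0.01490″ = 67.114 pc.
At distance d (pc), an angle of θ arcsec spans θ·d AU: s = 2.35 × 67.114 = 157.72 AU.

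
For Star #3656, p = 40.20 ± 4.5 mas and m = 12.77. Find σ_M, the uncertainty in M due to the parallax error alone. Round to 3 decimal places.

σ_M = 0.243 mag

M = m − 5 log₁₀ d + 5 = m + 5 log₁₀ p + 5, so ∂M/∂p = 5/(p ln 10).
σ_M = (5/ln 10) · (σ_p/p) = 2.1715 × 4.5/40.20 = 2.1715 × 0.11194 = 0.24308.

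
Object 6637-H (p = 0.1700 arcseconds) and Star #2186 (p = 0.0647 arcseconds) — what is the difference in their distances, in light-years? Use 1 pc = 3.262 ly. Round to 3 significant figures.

31.2 ly

d_A = 1/0.1700″ = 5.8824 pc; d_B = 1/0.06470″ = 15.456 pc.
|d_B − d_A| = |15.456 − 5.8824| = 9.5736 pc = 9.5736 × 3.262 ly = 31.229 ly.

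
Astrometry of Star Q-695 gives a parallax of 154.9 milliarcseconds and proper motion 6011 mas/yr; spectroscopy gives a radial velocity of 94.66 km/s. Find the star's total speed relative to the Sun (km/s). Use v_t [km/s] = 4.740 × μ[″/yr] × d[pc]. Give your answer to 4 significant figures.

d = 1/p = 1/0.1549″ = 6.4558 pc.
μ = 6011 mas/yr = 6.011 ″/yr.
v_t = 4.740 μ d = 4.740 × 6.011 × 6.4558 = 183.94 km/s.
v = √(v_r² + v_t²) = √(94.66² + 183.94²) = √42794.4 = 206.87 km/s.

206.9 km/s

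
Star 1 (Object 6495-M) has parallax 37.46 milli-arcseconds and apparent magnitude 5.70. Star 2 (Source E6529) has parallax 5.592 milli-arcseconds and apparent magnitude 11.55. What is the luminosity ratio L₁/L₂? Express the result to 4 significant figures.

L₁/L₂ = 4.875

d₁ = 1/p₁ = 1/0.03746″ = 26.695 pc; d₂ = 1/p₂ = 1/0.005592″ = 178.83 pc.
M₁ = m₁ − 5 log₁₀ d₁ + 5 = 5.70 − 7.1321 + 5 = 3.5679.
M₂ = 11.55 − 11.2622 + 5 = 5.2878.
L₁/L₂ = 10^(0.4(M₂ − M₁)) = 10^(0.4 × 1.7199) = 10^0.68796 = 4.8748.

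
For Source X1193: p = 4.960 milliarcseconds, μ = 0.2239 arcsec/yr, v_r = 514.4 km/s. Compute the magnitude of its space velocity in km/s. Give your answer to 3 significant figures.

d = 1/p = 1/0.004960″ = 201.61 pc.
v_t = 4.740 μ d = 4.740 × 0.2239 × 201.61 = 213.97 km/s.
v = √(v_r² + v_t²) = √(514.4² + 213.97²) = √310391 = 557.13 km/s.

557 km/s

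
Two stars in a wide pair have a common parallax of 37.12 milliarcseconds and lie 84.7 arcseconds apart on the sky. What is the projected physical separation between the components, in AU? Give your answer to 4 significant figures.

d = 1/p = 1/0.03712″ = 26.94 pc.
At distance d (pc), an angle of θ arcsec spans θ·d AU: s = 84.7 × 26.94 = 2281.8 AU.

2282 AU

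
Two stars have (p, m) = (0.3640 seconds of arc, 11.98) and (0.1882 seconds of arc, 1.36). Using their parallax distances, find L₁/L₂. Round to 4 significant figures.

L₁/L₂ = 1.510 × 10^-5

d₁ = 1/p₁ = 1/0.3640″ = 2.7473 pc; d₂ = 1/p₂ = 1/0.1882″ = 5.3135 pc.
M₁ = m₁ − 5 log₁₀ d₁ + 5 = 11.98 − 2.1945 + 5 = 14.7855.
M₂ = 1.36 − 3.6269 + 5 = 2.7331.
L₁/L₂ = 10^(0.4(M₂ − M₁)) = 10^(0.4 × (-12.0524)) = 10^(-4.82096) = 0.000015102.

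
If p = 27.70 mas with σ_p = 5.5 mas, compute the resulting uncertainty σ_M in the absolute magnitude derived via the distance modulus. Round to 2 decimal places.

M = m − 5 log₁₀ d + 5 = m + 5 log₁₀ p + 5, so ∂M/∂p = 5/(p ln 10).
σ_M = (5/ln 10) · (σ_p/p) = 2.1715 × 5.5/27.70 = 2.1715 × 0.19856 = 0.43117.

σ_M = 0.43 mag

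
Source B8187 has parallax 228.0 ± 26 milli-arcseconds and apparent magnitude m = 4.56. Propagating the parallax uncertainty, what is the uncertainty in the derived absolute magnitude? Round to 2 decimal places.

M = m − 5 log₁₀ d + 5 = m + 5 log₁₀ p + 5, so ∂M/∂p = 5/(p ln 10).
σ_M = (5/ln 10) · (σ_p/p) = 2.1715 × 26/228.0 = 2.1715 × 0.11404 = 0.24764.

σ_M = 0.25 mag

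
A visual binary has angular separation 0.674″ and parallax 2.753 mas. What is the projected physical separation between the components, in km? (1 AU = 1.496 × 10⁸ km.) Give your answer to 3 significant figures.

d = 1/p = 1/0.002753″ = 363.24 pc.
At distance d (pc), an angle of θ arcsec spans θ·d AU: s = 0.674 × 363.24 = 244.82 AU.
= 244.82 × 1.496 × 10⁸ km = 3.6625 × 10^10 km.

3.66 × 10^10 km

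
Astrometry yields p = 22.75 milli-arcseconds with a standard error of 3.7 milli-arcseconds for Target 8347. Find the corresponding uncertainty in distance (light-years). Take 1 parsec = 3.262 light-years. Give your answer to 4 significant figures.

23.32 ly

d = 1/p, so σ_d = σ_p / p².
σ_d = 0.00370 / (0.02275)² = 0.00370 / 0.00051756 = 7.1489 pc = 7.1489 × 3.262 ly = 23.32 ly.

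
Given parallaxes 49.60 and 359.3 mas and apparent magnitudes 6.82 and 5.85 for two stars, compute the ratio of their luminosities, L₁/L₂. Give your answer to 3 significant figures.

d₁ = 1/p₁ = 1/0.04960″ = 20.161 pc; d₂ = 1/p₂ = 1/0.3593″ = 2.7832 pc.
M₁ = m₁ − 5 log₁₀ d₁ + 5 = 6.82 − 6.5226 + 5 = 5.2974.
M₂ = 5.85 − 2.2227 + 5 = 8.6273.
L₁/L₂ = 10^(0.4(M₂ − M₁)) = 10^(0.4 × 3.3299) = 10^1.33196 = 21.476.

L₁/L₂ = 21.5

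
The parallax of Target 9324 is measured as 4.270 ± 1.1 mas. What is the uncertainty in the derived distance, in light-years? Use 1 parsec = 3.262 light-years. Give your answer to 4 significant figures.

d = 1/p, so σ_d = σ_p / p².
σ_d = 0.00110 / (0.004270)² = 0.00110 / 0.000018233 = 60.33 pc = 60.33 × 3.262 ly = 196.8 ly.

196.8 ly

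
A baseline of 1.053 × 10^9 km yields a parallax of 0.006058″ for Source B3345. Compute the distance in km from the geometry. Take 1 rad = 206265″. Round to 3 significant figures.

θ = 0.006058″ = 0.006058/206265 = 2.9370 × 10^-8 rad.
d = B/θ = (1.053 × 10^9) / (2.9370 × 10^-8) = 3.5853 × 10^16 km.

3.59 × 10^16 km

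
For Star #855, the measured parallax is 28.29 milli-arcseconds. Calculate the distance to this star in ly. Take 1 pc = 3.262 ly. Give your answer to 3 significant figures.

115 ly

p = 28.29 milli-arcseconds = 0.02829 arcsec.
d = 1/p = 1/0.02829 = 35.348 pc.
In light-years: 35.348 × 3.262 = 115.31 ly.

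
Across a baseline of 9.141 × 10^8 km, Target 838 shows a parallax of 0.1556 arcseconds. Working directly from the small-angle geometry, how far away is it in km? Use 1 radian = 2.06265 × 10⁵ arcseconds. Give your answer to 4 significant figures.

1.212 × 10^15 km

θ = 0.1556″ = 0.1556/206265 = 7.5437 × 10^-7 rad.
d = B/θ = (9.141 × 10^8) / (7.5437 × 10^-7) = 1.2117 × 10^15 km.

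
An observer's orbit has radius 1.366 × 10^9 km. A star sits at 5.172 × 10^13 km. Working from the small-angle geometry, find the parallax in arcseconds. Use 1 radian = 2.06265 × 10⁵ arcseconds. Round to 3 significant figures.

θ ≈ B/d = (1.366 × 10^9) / (5.172 × 10^13) = 2.6411 × 10^-5 rad.
In arcseconds: 2.6411 × 10^-5 × 206265 = 5.4477″.

5.45 arcsec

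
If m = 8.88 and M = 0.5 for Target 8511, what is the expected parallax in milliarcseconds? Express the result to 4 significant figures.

m − M = 8.88 − 0.5 = 8.38.
d = 10^((m−M)/5 + 1) = 10^2.676 = 474.24 pc.
p = 1/d = 1/474.24 = 0.0021086 arcsec = 2.1086 mas.

2.109 mas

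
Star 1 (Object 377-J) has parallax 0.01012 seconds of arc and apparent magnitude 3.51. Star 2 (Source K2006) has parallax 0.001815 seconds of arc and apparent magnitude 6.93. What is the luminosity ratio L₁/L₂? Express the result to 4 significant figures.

d₁ = 1/p₁ = 1/0.01012″ = 98.814 pc; d₂ = 1/p₂ = 1/0.001815″ = 550.96 pc.
M₁ = m₁ − 5 log₁₀ d₁ + 5 = 3.51 − 9.9741 + 5 = -1.4641.
M₂ = 6.93 − 13.7056 + 5 = -1.7756.
L₁/L₂ = 10^(0.4(M₂ − M₁)) = 10^(0.4 × (-0.3115)) = 10^(-0.12460) = 0.75059.

L₁/L₂ = 0.7506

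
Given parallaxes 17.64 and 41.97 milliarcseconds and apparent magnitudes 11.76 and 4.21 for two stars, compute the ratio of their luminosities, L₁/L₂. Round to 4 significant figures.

d₁ = 1/p₁ = 1/0.01764″ = 56.689 pc; d₂ = 1/p₂ = 1/0.04197″ = 23.827 pc.
M₁ = m₁ − 5 log₁₀ d₁ + 5 = 11.76 − 8.7675 + 5 = 7.9925.
M₂ = 4.21 − 6.8853 + 5 = 2.3247.
L₁/L₂ = 10^(0.4(M₂ − M₁)) = 10^(0.4 × (-5.6678)) = 10^(-2.26712) = 0.005406.

L₁/L₂ = 0.005406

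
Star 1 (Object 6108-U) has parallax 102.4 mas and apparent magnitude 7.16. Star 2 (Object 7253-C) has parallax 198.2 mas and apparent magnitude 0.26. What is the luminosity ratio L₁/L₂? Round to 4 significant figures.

d₁ = 1/p₁ = 1/0.1024″ = 9.7656 pc; d₂ = 1/p₂ = 1/0.1982″ = 5.0454 pc.
M₁ = m₁ − 5 log₁₀ d₁ + 5 = 7.16 − 4.9485 + 5 = 7.2115.
M₂ = 0.26 − 3.5145 + 5 = 1.7455.
L₁/L₂ = 10^(0.4(M₂ − M₁)) = 10^(0.4 × (-5.4660)) = 10^(-2.18640) = 0.0065103.

L₁/L₂ = 0.006510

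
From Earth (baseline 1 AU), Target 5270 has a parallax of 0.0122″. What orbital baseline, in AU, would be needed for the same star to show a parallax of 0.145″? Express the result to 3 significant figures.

11.9 AU

Parallax scales linearly with baseline: p ∝ B, so B = p_target / p_Earth × 1 AU.
B = 0.145 / 0.0122 = 11.885 AU.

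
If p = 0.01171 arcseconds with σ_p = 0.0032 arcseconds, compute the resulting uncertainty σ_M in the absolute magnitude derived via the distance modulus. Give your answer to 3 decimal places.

σ_M = 0.593 mag

M = m − 5 log₁₀ d + 5 = m + 5 log₁₀ p + 5, so ∂M/∂p = 5/(p ln 10).
σ_M = (5/ln 10) · (σ_p/p) = 2.1715 × 0.0032/0.01171 = 2.1715 × 0.27327 = 0.59341.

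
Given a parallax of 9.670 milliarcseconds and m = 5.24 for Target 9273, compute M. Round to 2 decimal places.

M = 0.17

d = 1/p = 1/0.009670″ = 103.41 pc.
m − M = 5 log₁₀(103.41) − 5 = 10.0728 − 5 = 5.0728.
M = m − (m − M) = 5.24 − 5.0728 = 0.17.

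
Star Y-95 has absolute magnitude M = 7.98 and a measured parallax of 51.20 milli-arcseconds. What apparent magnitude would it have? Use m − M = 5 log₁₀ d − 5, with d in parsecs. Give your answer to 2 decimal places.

m = 9.43

d = 1/p = 1/0.05120″ = 19.531 pc.
m − M = 5 log₁₀ d − 5 = 5 log₁₀(19.531) − 5 = 6.4536 − 5 = 1.4536.
m = M + (m − M) = 7.98 + 1.4536 = 9.43.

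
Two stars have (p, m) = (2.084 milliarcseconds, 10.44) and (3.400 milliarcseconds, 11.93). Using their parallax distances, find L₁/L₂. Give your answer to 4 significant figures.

L₁/L₂ = 10.50

d₁ = 1/p₁ = 1/0.002084″ = 479.85 pc; d₂ = 1/p₂ = 1/0.003400″ = 294.12 pc.
M₁ = m₁ − 5 log₁₀ d₁ + 5 = 10.44 − 13.4055 + 5 = 2.0345.
M₂ = 11.93 − 12.3426 + 5 = 4.5874.
L₁/L₂ = 10^(0.4(M₂ − M₁)) = 10^(0.4 × 2.5529) = 10^1.02116 = 10.499.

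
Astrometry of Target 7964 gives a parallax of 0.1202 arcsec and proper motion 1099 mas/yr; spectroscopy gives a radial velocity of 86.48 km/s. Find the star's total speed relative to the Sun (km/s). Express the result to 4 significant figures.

d = 1/p = 1/0.1202″ = 8.3195 pc.
μ = 1099 mas/yr = 1.099 ″/yr.
v_t = 4.740 μ d = 4.740 × 1.099 × 8.3195 = 43.338 km/s.
v = √(v_r² + v_t²) = √(86.48² + 43.338²) = √9356.97 = 96.731 km/s.

96.73 km/s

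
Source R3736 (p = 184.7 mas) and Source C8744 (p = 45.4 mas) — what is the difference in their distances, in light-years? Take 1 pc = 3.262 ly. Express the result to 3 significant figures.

54.2 ly

d_A = 1/0.1847″ = 5.4142 pc; d_B = 1/0.04540″ = 22.026 pc.
|d_B − d_A| = |22.026 − 5.4142| = 16.612 pc = 16.612 × 3.262 ly = 54.188 ly.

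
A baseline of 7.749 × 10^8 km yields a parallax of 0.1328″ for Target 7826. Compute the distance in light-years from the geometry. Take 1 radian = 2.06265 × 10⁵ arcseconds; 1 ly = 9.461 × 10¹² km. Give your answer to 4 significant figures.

θ = 0.1328″ = 0.1328/206265 = 6.4383 × 10^-7 rad.
d = B/θ = (7.749 × 10^8) / (6.4383 × 10^-7) = 1.2036 × 10^15 km = (1.2036 × 10^15) / (9.461 × 10^12) ly = 127.22 ly.

127.2 ly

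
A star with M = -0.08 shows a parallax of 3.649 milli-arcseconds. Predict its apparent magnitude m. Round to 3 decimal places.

d = 1/p = 1/0.003649″ = 274.05 pc.
m − M = 5 log₁₀ d − 5 = 5 log₁₀(274.05) − 5 = 12.1891 − 5 = 7.1891.
m = M + (m − M) = -0.08 + 7.1891 = 7.109.

m = 7.109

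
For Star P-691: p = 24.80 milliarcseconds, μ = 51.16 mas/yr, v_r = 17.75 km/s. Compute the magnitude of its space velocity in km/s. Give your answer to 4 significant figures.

20.27 km/s

d = 1/p = 1/0.02480″ = 40.323 pc.
μ = 51.16 mas/yr = 0.05116 ″/yr.
v_t = 4.740 μ d = 4.740 × 0.05116 × 40.323 = 9.7783 km/s.
v = √(v_r² + v_t²) = √(17.75² + 9.7783²) = √410.678 = 20.265 km/s.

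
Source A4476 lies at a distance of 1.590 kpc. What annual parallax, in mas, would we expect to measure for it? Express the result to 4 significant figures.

d = 1.590 kpc = 1590 pc.
p = 1/d = 1/1590 = 0.00062893 arcsec.
= 0.00062893 × 1000 = 0.62893 mas.

0.6289 mas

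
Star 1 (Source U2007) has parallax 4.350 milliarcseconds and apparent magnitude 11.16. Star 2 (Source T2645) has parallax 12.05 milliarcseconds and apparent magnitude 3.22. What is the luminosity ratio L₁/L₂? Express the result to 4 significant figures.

d₁ = 1/p₁ = 1/0.004350″ = 229.89 pc; d₂ = 1/p₂ = 1/0.01205″ = 82.988 pc.
M₁ = m₁ − 5 log₁₀ d₁ + 5 = 11.16 − 11.8076 + 5 = 4.3524.
M₂ = 3.22 − 9.5951 + 5 = -1.3751.
L₁/L₂ = 10^(0.4(M₂ − M₁)) = 10^(0.4 × (-5.7275)) = 10^(-2.29100) = 0.0051168.

L₁/L₂ = 0.005117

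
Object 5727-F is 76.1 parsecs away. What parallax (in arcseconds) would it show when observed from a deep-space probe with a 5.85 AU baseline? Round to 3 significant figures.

0.0769 arcsec

p (arcsec) = B (AU) / d (pc).
p = 5.85 / 76.1 = 0.076873 arcsec.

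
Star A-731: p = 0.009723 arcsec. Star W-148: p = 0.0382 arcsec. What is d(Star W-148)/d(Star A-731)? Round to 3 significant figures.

0.255

Since d = 1/p, d_B/d_A = p_A/p_B.
= 0.009723 / 0.0382 = 0.25453.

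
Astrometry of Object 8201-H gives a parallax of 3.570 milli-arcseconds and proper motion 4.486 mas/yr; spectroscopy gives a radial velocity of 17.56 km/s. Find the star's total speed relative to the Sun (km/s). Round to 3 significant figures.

18.5 km/s

d = 1/p = 1/0.003570″ = 280.11 pc.
μ = 4.486 mas/yr = 0.004486 ″/yr.
v_t = 4.740 μ d = 4.740 × 0.004486 × 280.11 = 5.9562 km/s.
v = √(v_r² + v_t²) = √(17.56² + 5.9562²) = √343.83 = 18.543 km/s.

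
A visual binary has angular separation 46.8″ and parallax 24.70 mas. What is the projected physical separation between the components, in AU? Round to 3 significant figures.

d = 1/p = 1/0.02470″ = 40.486 pc.
At distance d (pc), an angle of θ arcsec spans θ·d AU: s = 46.8 × 40.486 = 1894.7 AU.

1890 AU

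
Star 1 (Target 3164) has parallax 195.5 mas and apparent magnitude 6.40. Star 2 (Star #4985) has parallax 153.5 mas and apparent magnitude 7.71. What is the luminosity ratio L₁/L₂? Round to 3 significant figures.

d₁ = 1/p₁ = 1/0.1955″ = 5.1151 pc; d₂ = 1/p₂ = 1/0.1535″ = 6.5147 pc.
M₁ = m₁ − 5 log₁₀ d₁ + 5 = 6.40 − 3.5443 + 5 = 7.8557.
M₂ = 7.71 − 4.0695 + 5 = 8.6405.
L₁/L₂ = 10^(0.4(M₂ − M₁)) = 10^(0.4 × 0.7848) = 10^0.31392 = 2.0603.

L₁/L₂ = 2.06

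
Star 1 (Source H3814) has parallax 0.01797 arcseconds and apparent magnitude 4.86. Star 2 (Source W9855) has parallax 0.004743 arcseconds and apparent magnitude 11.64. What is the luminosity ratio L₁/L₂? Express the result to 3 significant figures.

L₁/L₂ = 35.9

d₁ = 1/p₁ = 1/0.01797″ = 55.648 pc; d₂ = 1/p₂ = 1/0.004743″ = 210.84 pc.
M₁ = m₁ − 5 log₁₀ d₁ + 5 = 4.86 − 8.7272 + 5 = 1.1328.
M₂ = 11.64 − 11.6198 + 5 = 5.0202.
L₁/L₂ = 10^(0.4(M₂ − M₁)) = 10^(0.4 × 3.8874) = 10^1.55496 = 35.889.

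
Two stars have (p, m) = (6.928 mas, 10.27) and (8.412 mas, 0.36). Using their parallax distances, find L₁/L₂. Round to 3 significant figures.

L₁/L₂ = 0.000160

d₁ = 1/p₁ = 1/0.006928″ = 144.34 pc; d₂ = 1/p₂ = 1/0.008412″ = 118.88 pc.
M₁ = m₁ − 5 log₁₀ d₁ + 5 = 10.27 − 10.7969 + 5 = 4.4731.
M₂ = 0.36 − 10.3755 + 5 = -5.0155.
L₁/L₂ = 10^(0.4(M₂ − M₁)) = 10^(0.4 × (-9.4886)) = 10^(-3.79544) = 0.00016016.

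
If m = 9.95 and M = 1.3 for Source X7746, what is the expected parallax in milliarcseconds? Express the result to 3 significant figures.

1.86 mas

m − M = 9.95 − 1.3 = 8.65.
d = 10^((m−M)/5 + 1) = 10^2.730 = 537.03 pc.
p = 1/d = 1/537.03 = 0.0018621 arcsec = 1.8621 mas.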